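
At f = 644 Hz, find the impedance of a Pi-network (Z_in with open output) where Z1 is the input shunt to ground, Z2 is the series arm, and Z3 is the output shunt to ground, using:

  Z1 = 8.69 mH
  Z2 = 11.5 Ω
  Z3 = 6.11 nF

Step 1 — Angular frequency: ω = 2π·f = 2π·644 = 4046 rad/s.
Step 2 — Component impedances:
  Z1: Z = jωL = j·4046·0.00869 = 0 + j35.16 Ω
  Z2: Z = R = 11.5 Ω
  Z3: Z = 1/(jωC) = -j/(ω·C) = 0 - j4.045e+04 Ω
Step 3 — With open output, the series arm Z2 and the output shunt Z3 appear in series to ground: Z2 + Z3 = 11.5 - j4.045e+04 Ω.
Step 4 — Parallel with input shunt Z1: Z_in = Z1 || (Z2 + Z3) = 8.706e-06 + j35.19 Ω = 35.19∠90.0° Ω.

Z = 8.706e-06 + j35.19 Ω = 35.19∠90.0° Ω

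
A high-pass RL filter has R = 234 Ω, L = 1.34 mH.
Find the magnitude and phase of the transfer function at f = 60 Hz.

Step 1 — Angular frequency: ω = 2π·60 = 377 rad/s.
Step 2 — Transfer function: H(jω) = jωL/(R + jωL).
Step 3 — Numerator jωL = j·0.5052; denominator R + jωL = 234 + j0.5052.
Step 4 — H = 4.661e-06 + j0.002159.
Step 5 — Magnitude: |H| = 0.002159 (-53.3 dB); phase: φ = 89.9°.

|H| = 0.002159 (-53.3 dB), φ = 89.9°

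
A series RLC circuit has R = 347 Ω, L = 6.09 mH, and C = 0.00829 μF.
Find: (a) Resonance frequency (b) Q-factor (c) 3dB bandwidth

Step 1 — Resonance condition Im(Z)=0 gives ω₀ = 1/√(LC).
Step 2 — ω₀ = 1/√(0.00609·8.29e-09) = 1.407e+05 rad/s.
Step 3 — f₀ = ω₀/(2π) = 2.24e+04 Hz.
Step 4 — Series Q: Q = ω₀L/R = 1.407e+05·0.00609/347 = 2.47.
Step 5 — 3dB bandwidth: Δω = ω₀/Q = 5.698e+04 rad/s; BW = Δω/(2π) = 9068 Hz.

(a) f₀ = 2.24e+04 Hz  (b) Q = 2.47  (c) BW = 9068 Hz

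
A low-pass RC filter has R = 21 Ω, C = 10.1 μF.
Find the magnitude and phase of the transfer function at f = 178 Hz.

Step 1 — Angular frequency: ω = 2π·178 = 1118 rad/s.
Step 2 — Transfer function: H(jω) = 1/(1 + jωRC).
Step 3 — Denominator: 1 + jωRC = 1 + j·1118·21·1.01e-05 = 1 + j0.2372.
Step 4 — H = 0.9467 - j0.2246.
Step 5 — Magnitude: |H| = 0.973 (-0.2 dB); phase: φ = -13.3°.

|H| = 0.973 (-0.2 dB), φ = -13.3°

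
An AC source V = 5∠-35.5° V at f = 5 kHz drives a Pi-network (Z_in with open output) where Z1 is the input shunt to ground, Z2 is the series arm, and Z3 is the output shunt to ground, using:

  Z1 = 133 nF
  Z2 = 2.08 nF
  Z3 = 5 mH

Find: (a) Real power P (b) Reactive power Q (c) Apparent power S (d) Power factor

Step 1 — Angular frequency: ω = 2π·f = 2π·5000 = 3.142e+04 rad/s.
Step 2 — Component impedances:
  Z1: Z = 1/(jωC) = -j/(ω·C) = 0 - j239.3 Ω
  Z2: Z = 1/(jωC) = -j/(ω·C) = 0 - j1.53e+04 Ω
  Z3: Z = jωL = j·3.142e+04·0.005 = 0 + j157.1 Ω
Step 3 — With open output, the series arm Z2 and the output shunt Z3 appear in series to ground: Z2 + Z3 = 0 - j1.515e+04 Ω.
Step 4 — Parallel with input shunt Z1: Z_in = Z1 || (Z2 + Z3) = 0 - j235.6 Ω = 235.6∠-90.0° Ω.
Step 5 — Source phasor: V = 5∠-35.5° V = 4.071 - j2.904 V.
Step 6 — Current: I = V / Z = 0.01232 + j0.01728 A = 0.02122∠54.5° A.
Step 7 — Complex power: S = V·I* = 0 - j0.1061 VA.
Step 8 — Real power: P = Re(S) = 0 W.
Step 9 — Reactive power: Q = Im(S) = -0.1061 VAR.
Step 10 — Apparent power: |S| = 0.1061 VA.
Step 11 — Power factor: PF = P/|S| = 0 (leading).

(a) P = 0 W  (b) Q = -0.1061 VAR  (c) S = 0.1061 VA  (d) PF = 0 (leading)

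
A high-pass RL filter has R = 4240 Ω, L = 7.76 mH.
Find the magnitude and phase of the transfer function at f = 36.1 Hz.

Step 1 — Angular frequency: ω = 2π·36.1 = 226.8 rad/s.
Step 2 — Transfer function: H(jω) = jωL/(R + jωL).
Step 3 — Numerator jωL = j·1.76; denominator R + jωL = 4240 + j1.76.
Step 4 — H = 1.723e-07 + j0.0004151.
Step 5 — Magnitude: |H| = 0.0004151 (-67.6 dB); phase: φ = 90.0°.

|H| = 0.0004151 (-67.6 dB), φ = 90.0°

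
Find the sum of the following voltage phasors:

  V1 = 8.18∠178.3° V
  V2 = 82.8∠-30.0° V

Step 1 — Convert each phasor to rectangular form:
  V1 = 8.18·(cos(178.3°) + j·sin(178.3°)) = -8.176 + j0.2427 V
  V2 = 82.8·(cos(-30.0°) + j·sin(-30.0°)) = 71.71 - j41.4 V
Step 2 — Sum components: V_total = 63.53 - j41.16 V.
Step 3 — Convert to polar: |V_total| = 75.7 V, ∠V_total = -32.9°.

V_total = 75.7∠-32.9° V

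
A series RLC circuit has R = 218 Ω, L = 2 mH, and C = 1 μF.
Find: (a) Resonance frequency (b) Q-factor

Step 1 — Resonance condition Im(Z)=0 gives ω₀ = 1/√(LC).
Step 2 — ω₀ = 1/√(0.002·1e-06) = 2.236e+04 rad/s.
Step 3 — f₀ = ω₀/(2π) = 3559 Hz.
Step 4 — Series Q: Q = ω₀L/R = 2.236e+04·0.002/218 = 0.2051.

(a) f₀ = 3559 Hz  (b) Q = 0.2051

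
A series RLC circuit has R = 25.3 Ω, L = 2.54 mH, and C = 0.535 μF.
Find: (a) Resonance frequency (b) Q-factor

Step 1 — Resonance condition Im(Z)=0 gives ω₀ = 1/√(LC).
Step 2 — ω₀ = 1/√(0.00254·5.35e-07) = 2.713e+04 rad/s.
Step 3 — f₀ = ω₀/(2π) = 4317 Hz.
Step 4 — Series Q: Q = ω₀L/R = 2.713e+04·0.00254/25.3 = 2.723.

(a) f₀ = 4317 Hz  (b) Q = 2.723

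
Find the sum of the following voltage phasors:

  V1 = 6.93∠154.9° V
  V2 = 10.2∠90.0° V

Step 1 — Convert each phasor to rectangular form:
  V1 = 6.93·(cos(154.9°) + j·sin(154.9°)) = -6.276 + j2.94 V
  V2 = 10.2·(cos(90.0°) + j·sin(90.0°)) = 0 + j10.2 V
Step 2 — Sum components: V_total = -6.276 + j13.14 V.
Step 3 — Convert to polar: |V_total| = 14.56 V, ∠V_total = 115.5°.

V_total = 14.56∠115.5° V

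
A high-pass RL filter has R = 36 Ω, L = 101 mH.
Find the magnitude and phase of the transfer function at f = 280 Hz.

Step 1 — Angular frequency: ω = 2π·280 = 1759 rad/s.
Step 2 — Transfer function: H(jω) = jωL/(R + jωL).
Step 3 — Numerator jωL = j·177.7; denominator R + jωL = 36 + j177.7.
Step 4 — H = 0.9606 + j0.1946.
Step 5 — Magnitude: |H| = 0.9801 (-0.2 dB); phase: φ = 11.5°.

|H| = 0.9801 (-0.2 dB), φ = 11.5°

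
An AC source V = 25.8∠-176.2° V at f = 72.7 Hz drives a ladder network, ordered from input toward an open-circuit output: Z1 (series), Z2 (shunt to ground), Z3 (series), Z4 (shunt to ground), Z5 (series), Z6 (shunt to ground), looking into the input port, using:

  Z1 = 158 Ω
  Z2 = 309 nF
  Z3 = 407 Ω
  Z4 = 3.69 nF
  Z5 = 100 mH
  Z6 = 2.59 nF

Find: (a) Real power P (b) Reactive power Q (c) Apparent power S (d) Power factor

Step 1 — Angular frequency: ω = 2π·f = 2π·72.7 = 456.8 rad/s.
Step 2 — Component impedances:
  Z1: Z = R = 158 Ω
  Z2: Z = 1/(jωC) = -j/(ω·C) = 0 - j7085 Ω
  Z3: Z = R = 407 Ω
  Z4: Z = 1/(jωC) = -j/(ω·C) = 0 - j5.933e+05 Ω
  Z5: Z = jωL = j·456.8·0.1 = 0 + j45.68 Ω
  Z6: Z = 1/(jωC) = -j/(ω·C) = 0 - j8.453e+05 Ω
Step 3 — Ladder network (open output): work backward from the far end, alternating series and parallel combinations. Z_in = 158.2 - j6944 Ω = 6945∠-88.7° Ω.
Step 4 — Source phasor: V = 25.8∠-176.2° V = -25.74 - j1.71 V.
Step 5 — Current: I = V / Z = 0.0001617 - j0.003711 A = 0.003715∠-87.5° A.
Step 6 — Complex power: S = V·I* = 0.002182 - j0.09581 VA.
Step 7 — Real power: P = Re(S) = 0.002182 W.
Step 8 — Reactive power: Q = Im(S) = -0.09581 VAR.
Step 9 — Apparent power: |S| = 0.09584 VA.
Step 10 — Power factor: PF = P/|S| = 0.02277 (leading).

(a) P = 0.002182 W  (b) Q = -0.09581 VAR  (c) S = 0.09584 VA  (d) PF = 0.02277 (leading)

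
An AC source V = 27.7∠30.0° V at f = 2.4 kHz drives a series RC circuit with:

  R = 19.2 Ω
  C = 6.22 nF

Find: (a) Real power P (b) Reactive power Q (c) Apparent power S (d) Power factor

Step 1 — Angular frequency: ω = 2π·f = 2π·2400 = 1.508e+04 rad/s.
Step 2 — Component impedances:
  R: Z = R = 19.2 Ω
  C: Z = 1/(jωC) = -j/(ω·C) = 0 - j1.066e+04 Ω
Step 3 — Series combination: Z_total = R + C = 19.2 - j1.066e+04 Ω = 1.066e+04∠-89.9° Ω.
Step 4 — Source phasor: V = 27.7∠30.0° V = 23.99 + j13.85 V.
Step 5 — Current: I = V / Z = -0.001295 + j0.002252 A = 0.002598∠119.9° A.
Step 6 — Complex power: S = V·I* = 0.0001296 - j0.07197 VA.
Step 7 — Real power: P = Re(S) = 0.0001296 W.
Step 8 — Reactive power: Q = Im(S) = -0.07197 VAR.
Step 9 — Apparent power: |S| = 0.07197 VA.
Step 10 — Power factor: PF = P/|S| = 0.001801 (leading).

(a) P = 0.0001296 W  (b) Q = -0.07197 VAR  (c) S = 0.07197 VA  (d) PF = 0.001801 (leading)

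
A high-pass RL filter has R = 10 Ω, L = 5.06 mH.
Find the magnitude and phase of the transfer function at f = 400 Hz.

Step 1 — Angular frequency: ω = 2π·400 = 2513 rad/s.
Step 2 — Transfer function: H(jω) = jωL/(R + jωL).
Step 3 — Numerator jωL = j·12.72; denominator R + jωL = 10 + j12.72.
Step 4 — H = 0.6179 + j0.4859.
Step 5 — Magnitude: |H| = 0.7861 (-2.1 dB); phase: φ = 38.2°.

|H| = 0.7861 (-2.1 dB), φ = 38.2°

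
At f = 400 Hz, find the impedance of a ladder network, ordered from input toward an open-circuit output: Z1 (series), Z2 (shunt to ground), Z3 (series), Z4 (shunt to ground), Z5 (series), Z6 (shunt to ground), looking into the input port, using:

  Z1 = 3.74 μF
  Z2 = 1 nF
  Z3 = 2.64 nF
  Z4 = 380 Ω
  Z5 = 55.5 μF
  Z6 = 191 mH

Step 1 — Angular frequency: ω = 2π·f = 2π·400 = 2513 rad/s.
Step 2 — Component impedances:
  Z1: Z = 1/(jωC) = -j/(ω·C) = 0 - j106.4 Ω
  Z2: Z = 1/(jωC) = -j/(ω·C) = 0 - j3.979e+05 Ω
  Z3: Z = 1/(jωC) = -j/(ω·C) = 0 - j1.507e+05 Ω
  Z4: Z = R = 380 Ω
  Z5: Z = 1/(jωC) = -j/(ω·C) = 0 - j7.169 Ω
  Z6: Z = jωL = j·2513·0.191 = 0 + j480 Ω
Step 3 — Ladder network (open output): work backward from the far end, alternating series and parallel combinations. Z_in = 121.5 - j1.093e+05 Ω = 1.093e+05∠-89.9° Ω.

Z = 121.5 - j1.093e+05 Ω = 1.093e+05∠-89.9° Ω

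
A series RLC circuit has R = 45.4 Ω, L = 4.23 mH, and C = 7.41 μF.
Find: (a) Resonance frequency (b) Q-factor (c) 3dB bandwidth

Step 1 — Resonance: ω₀ = 1/√(LC) = 1/√(0.00423·7.41e-06) = 5648 rad/s.
Step 2 — f₀ = ω₀/(2π) = 899 Hz.
Step 3 — Series Q: Q = ω₀L/R = 5648·0.00423/45.4 = 0.5263.
Step 4 — Bandwidth: Δω = ω₀/Q = 1.073e+04 rad/s; BW = Δω/(2π) = 1708 Hz.

(a) f₀ = 899 Hz  (b) Q = 0.5263  (c) BW = 1708 Hz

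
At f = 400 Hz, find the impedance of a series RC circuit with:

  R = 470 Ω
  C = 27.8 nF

Step 1 — Angular frequency: ω = 2π·f = 2π·400 = 2513 rad/s.
Step 2 — Component impedances:
  R: Z = R = 470 Ω
  C: Z = 1/(jωC) = -j/(ω·C) = 0 - j1.431e+04 Ω
Step 3 — Series combination: Z_total = R + C = 470 - j1.431e+04 Ω = 1.432e+04∠-88.1° Ω.

Z = 470 - j1.431e+04 Ω = 1.432e+04∠-88.1° Ω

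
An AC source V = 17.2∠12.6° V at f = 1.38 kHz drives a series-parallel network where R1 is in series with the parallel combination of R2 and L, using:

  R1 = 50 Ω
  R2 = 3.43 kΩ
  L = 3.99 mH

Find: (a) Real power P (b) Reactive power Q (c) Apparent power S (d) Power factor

Step 1 — Angular frequency: ω = 2π·f = 2π·1380 = 8671 rad/s.
Step 2 — Component impedances:
  R1: Z = R = 50 Ω
  R2: Z = R = 3430 Ω
  L: Z = jωL = j·8671·0.00399 = 0 + j34.6 Ω
Step 3 — Parallel branch: R2 || L = 1/(1/R2 + 1/L) = 0.3489 + j34.59 Ω.
Step 4 — Series with R1: Z_total = R1 + (R2 || L) = 50.35 + j34.59 Ω = 61.09∠34.5° Ω.
Step 5 — Source phasor: V = 17.2∠12.6° V = 16.79 + j3.752 V.
Step 6 — Current: I = V / Z = 0.2613 - j0.105 A = 0.2816∠-21.9° A.
Step 7 — Complex power: S = V·I* = 3.992 + j2.742 VA.
Step 8 — Real power: P = Re(S) = 3.992 W.
Step 9 — Reactive power: Q = Im(S) = 2.742 VAR.
Step 10 — Apparent power: |S| = 4.843 VA.
Step 11 — Power factor: PF = P/|S| = 0.8242 (lagging).

(a) P = 3.992 W  (b) Q = 2.742 VAR  (c) S = 4.843 VA  (d) PF = 0.8242 (lagging)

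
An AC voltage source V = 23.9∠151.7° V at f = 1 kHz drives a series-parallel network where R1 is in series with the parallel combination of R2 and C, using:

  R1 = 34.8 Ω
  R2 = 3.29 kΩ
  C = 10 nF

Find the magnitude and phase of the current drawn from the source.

Step 1 — Angular frequency: ω = 2π·f = 2π·1000 = 6283 rad/s.
Step 2 — Component impedances:
  R1: Z = R = 34.8 Ω
  R2: Z = R = 3290 Ω
  C: Z = 1/(jωC) = -j/(ω·C) = 0 - j1.592e+04 Ω
Step 3 — Parallel branch: R2 || C = 1/(1/R2 + 1/C) = 3155 - j652.2 Ω.
Step 4 — Series with R1: Z_total = R1 + (R2 || C) = 3190 - j652.2 Ω = 3256∠-11.6° Ω.
Step 5 — Source phasor: V = 23.9∠151.7° V = -21.04 + j11.33 V.
Step 6 — Ohm's law: I = V / Z_total = (-21.04 + j11.33) / (3190 - j652.2) = -0.007029 + j0.002115 A.
Step 7 — Convert to polar: |I| = 0.00734 A, ∠I = 163.3°.

I = 0.00734∠163.3° A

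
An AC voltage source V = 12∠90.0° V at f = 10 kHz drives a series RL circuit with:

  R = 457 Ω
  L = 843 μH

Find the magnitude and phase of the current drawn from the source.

Step 1 — Angular frequency: ω = 2π·f = 2π·1e+04 = 6.283e+04 rad/s.
Step 2 — Component impedances:
  R: Z = R = 457 Ω
  L: Z = jωL = j·6.283e+04·0.000843 = 0 + j52.97 Ω
Step 3 — Series combination: Z_total = R + L = 457 + j52.97 Ω = 460.1∠6.6° Ω.
Step 4 — Source phasor: V = 12∠90.0° V = 0 + j12 V.
Step 5 — Ohm's law: I = V / Z_total = (0 + j12) / (457 + j52.97) = 0.003003 + j0.02591 A.
Step 6 — Convert to polar: |I| = 0.02608 A, ∠I = 83.4°.

I = 0.02608∠83.4° A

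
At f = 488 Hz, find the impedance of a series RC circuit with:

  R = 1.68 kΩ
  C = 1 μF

Step 1 — Angular frequency: ω = 2π·f = 2π·488 = 3066 rad/s.
Step 2 — Component impedances:
  R: Z = R = 1680 Ω
  C: Z = 1/(jωC) = -j/(ω·C) = 0 - j326.1 Ω
Step 3 — Series combination: Z_total = R + C = 1680 - j326.1 Ω = 1711∠-11.0° Ω.

Z = 1680 - j326.1 Ω = 1711∠-11.0° Ω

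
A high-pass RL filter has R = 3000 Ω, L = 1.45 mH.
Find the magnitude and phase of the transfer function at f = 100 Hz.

Step 1 — Angular frequency: ω = 2π·100 = 628.3 rad/s.
Step 2 — Transfer function: H(jω) = jωL/(R + jωL).
Step 3 — Numerator jωL = j·0.9111; denominator R + jωL = 3000 + j0.9111.
Step 4 — H = 9.223e-08 + j0.0003037.
Step 5 — Magnitude: |H| = 0.0003037 (-70.4 dB); phase: φ = 90.0°.

|H| = 0.0003037 (-70.4 dB), φ = 90.0°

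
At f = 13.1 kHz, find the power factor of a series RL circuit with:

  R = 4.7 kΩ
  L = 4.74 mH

Step 1 — Angular frequency: ω = 2π·f = 2π·1.31e+04 = 8.231e+04 rad/s.
Step 2 — Component impedances:
  R: Z = R = 4700 Ω
  L: Z = jωL = j·8.231e+04·0.00474 = 0 + j390.1 Ω
Step 3 — Series combination: Z_total = R + L = 4700 + j390.1 Ω = 4716∠4.7° Ω.
Step 4 — Power factor: PF = cos(φ) = Re(Z)/|Z| = 4700/4716 = 0.9966.
Step 5 — Type: Im(Z) = 390.1 ⇒ lagging (phase φ = 4.7°).

PF = 0.9966 (lagging, φ = 4.7°)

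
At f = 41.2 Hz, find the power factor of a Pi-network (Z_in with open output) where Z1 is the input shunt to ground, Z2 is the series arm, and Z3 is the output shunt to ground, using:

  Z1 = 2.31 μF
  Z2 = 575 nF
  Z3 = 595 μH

Step 1 — Angular frequency: ω = 2π·f = 2π·41.2 = 258.9 rad/s.
Step 2 — Component impedances:
  Z1: Z = 1/(jωC) = -j/(ω·C) = 0 - j1672 Ω
  Z2: Z = 1/(jωC) = -j/(ω·C) = 0 - j6718 Ω
  Z3: Z = jωL = j·258.9·0.000595 = 0 + j0.154 Ω
Step 3 — With open output, the series arm Z2 and the output shunt Z3 appear in series to ground: Z2 + Z3 = 0 - j6718 Ω.
Step 4 — Parallel with input shunt Z1: Z_in = Z1 || (Z2 + Z3) = 0 - j1339 Ω = 1339∠-90.0° Ω.
Step 5 — Power factor: PF = cos(φ) = Re(Z)/|Z| = 0/1339 = 0.
Step 6 — Type: Im(Z) = -1339 ⇒ leading (phase φ = -90.0°).

PF = 0 (leading, φ = -90.0°)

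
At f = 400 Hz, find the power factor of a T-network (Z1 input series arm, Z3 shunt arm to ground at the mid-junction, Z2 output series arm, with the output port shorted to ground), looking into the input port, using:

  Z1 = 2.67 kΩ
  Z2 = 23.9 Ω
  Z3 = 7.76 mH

Step 1 — Angular frequency: ω = 2π·f = 2π·400 = 2513 rad/s.
Step 2 — Component impedances:
  Z1: Z = R = 2670 Ω
  Z2: Z = R = 23.9 Ω
  Z3: Z = jωL = j·2513·0.00776 = 0 + j19.5 Ω
Step 3 — With the output port shorted to ground, the output series arm Z2 runs from the junction to ground; the shunt arm Z3 also runs from the junction to ground. They appear in parallel: Z3 || Z2 = 9.553 + j11.71 Ω.
Step 4 — Series with input arm Z1: Z_in = Z1 + (Z3 || Z2) = 2680 + j11.71 Ω = 2680∠0.3° Ω.
Step 5 — Power factor: PF = cos(φ) = Re(Z)/|Z| = 2680/2680 = 1.
Step 6 — Type: Im(Z) = 11.71 ⇒ lagging (phase φ = 0.3°).

PF = 1 (lagging, φ = 0.3°)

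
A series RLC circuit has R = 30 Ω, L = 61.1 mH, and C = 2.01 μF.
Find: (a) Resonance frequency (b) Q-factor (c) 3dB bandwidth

Step 1 — Resonance: ω₀ = 1/√(LC) = 1/√(0.0611·2.01e-06) = 2854 rad/s.
Step 2 — f₀ = ω₀/(2π) = 454.2 Hz.
Step 3 — Series Q: Q = ω₀L/R = 2854·0.0611/30 = 5.812.
Step 4 — Bandwidth: Δω = ω₀/Q = 491 rad/s; BW = Δω/(2π) = 78.14 Hz.

(a) f₀ = 454.2 Hz  (b) Q = 5.812  (c) BW = 78.14 Hz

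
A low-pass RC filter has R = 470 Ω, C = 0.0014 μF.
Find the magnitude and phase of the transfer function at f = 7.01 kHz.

Step 1 — Angular frequency: ω = 2π·7010 = 4.405e+04 rad/s.
Step 2 — Transfer function: H(jω) = 1/(1 + jωRC).
Step 3 — Denominator: 1 + jωRC = 1 + j·4.405e+04·470·1.4e-09 = 1 + j0.02898.
Step 4 — H = 0.9992 - j0.02896.
Step 5 — Magnitude: |H| = 0.9996 (-0.0 dB); phase: φ = -1.7°.

|H| = 0.9996 (-0.0 dB), φ = -1.7°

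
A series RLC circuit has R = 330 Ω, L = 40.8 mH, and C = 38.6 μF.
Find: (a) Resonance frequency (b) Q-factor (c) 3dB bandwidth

Step 1 — Resonance: ω₀ = 1/√(LC) = 1/√(0.0408·3.86e-05) = 796.8 rad/s.
Step 2 — f₀ = ω₀/(2π) = 126.8 Hz.
Step 3 — Series Q: Q = ω₀L/R = 796.8·0.0408/330 = 0.09852.
Step 4 — Bandwidth: Δω = ω₀/Q = 8088 rad/s; BW = Δω/(2π) = 1287 Hz.

(a) f₀ = 126.8 Hz  (b) Q = 0.09852  (c) BW = 1287 Hz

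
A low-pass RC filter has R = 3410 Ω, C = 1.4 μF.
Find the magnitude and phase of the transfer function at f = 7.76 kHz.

Step 1 — Angular frequency: ω = 2π·7760 = 4.876e+04 rad/s.
Step 2 — Transfer function: H(jω) = 1/(1 + jωRC).
Step 3 — Denominator: 1 + jωRC = 1 + j·4.876e+04·3410·1.4e-06 = 1 + j232.8.
Step 4 — H = 1.846e-05 - j0.004296.
Step 5 — Magnitude: |H| = 0.004296 (-47.3 dB); phase: φ = -89.8°.

|H| = 0.004296 (-47.3 dB), φ = -89.8°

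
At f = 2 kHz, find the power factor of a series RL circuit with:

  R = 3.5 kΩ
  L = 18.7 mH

Step 1 — Angular frequency: ω = 2π·f = 2π·2000 = 1.257e+04 rad/s.
Step 2 — Component impedances:
  R: Z = R = 3500 Ω
  L: Z = jωL = j·1.257e+04·0.0187 = 0 + j235 Ω
Step 3 — Series combination: Z_total = R + L = 3500 + j235 Ω = 3508∠3.8° Ω.
Step 4 — Power factor: PF = cos(φ) = Re(Z)/|Z| = 3500/3507.88 = 0.9978.
Step 5 — Type: Im(Z) = 235 ⇒ lagging (phase φ = 3.8°).

PF = 0.9978 (lagging, φ = 3.8°)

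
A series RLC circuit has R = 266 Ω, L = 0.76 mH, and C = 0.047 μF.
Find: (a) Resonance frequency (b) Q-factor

Step 1 — Resonance condition Im(Z)=0 gives ω₀ = 1/√(LC).
Step 2 — ω₀ = 1/√(0.00076·4.7e-08) = 1.673e+05 rad/s.
Step 3 — f₀ = ω₀/(2π) = 2.663e+04 Hz.
Step 4 — Series Q: Q = ω₀L/R = 1.673e+05·0.00076/266 = 0.4781.

(a) f₀ = 2.663e+04 Hz  (b) Q = 0.4781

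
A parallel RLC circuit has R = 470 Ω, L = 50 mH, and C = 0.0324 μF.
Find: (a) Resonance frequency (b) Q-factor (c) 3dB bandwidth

Step 1 — Resonance: ω₀ = 1/√(LC) = 1/√(0.05·3.24e-08) = 2.485e+04 rad/s.
Step 2 — f₀ = ω₀/(2π) = 3954 Hz.
Step 3 — Parallel Q: Q = R/(ω₀L) = 470/(2.485e+04·0.05) = 0.3783.
Step 4 — Bandwidth: Δω = ω₀/Q = 6.567e+04 rad/s; BW = Δω/(2π) = 1.045e+04 Hz.

(a) f₀ = 3954 Hz  (b) Q = 0.3783  (c) BW = 1.045e+04 Hz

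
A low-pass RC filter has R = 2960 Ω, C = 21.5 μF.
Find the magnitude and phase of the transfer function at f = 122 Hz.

Step 1 — Angular frequency: ω = 2π·122 = 766.5 rad/s.
Step 2 — Transfer function: H(jω) = 1/(1 + jωRC).
Step 3 — Denominator: 1 + jωRC = 1 + j·766.5·2960·2.15e-05 = 1 + j48.78.
Step 4 — H = 0.00042 - j0.02049.
Step 5 — Magnitude: |H| = 0.02049 (-33.8 dB); phase: φ = -88.8°.

|H| = 0.02049 (-33.8 dB), φ = -88.8°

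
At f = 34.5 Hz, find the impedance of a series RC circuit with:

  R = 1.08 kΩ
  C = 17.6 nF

Step 1 — Angular frequency: ω = 2π·f = 2π·34.5 = 216.8 rad/s.
Step 2 — Component impedances:
  R: Z = R = 1080 Ω
  C: Z = 1/(jωC) = -j/(ω·C) = 0 - j2.621e+05 Ω
Step 3 — Series combination: Z_total = R + C = 1080 - j2.621e+05 Ω = 2.621e+05∠-89.8° Ω.

Z = 1080 - j2.621e+05 Ω = 2.621e+05∠-89.8° Ω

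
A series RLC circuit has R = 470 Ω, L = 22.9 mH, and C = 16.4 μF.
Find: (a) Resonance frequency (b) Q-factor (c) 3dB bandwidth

Step 1 — Resonance condition Im(Z)=0 gives ω₀ = 1/√(LC).
Step 2 — ω₀ = 1/√(0.0229·1.64e-05) = 1632 rad/s.
Step 3 — f₀ = ω₀/(2π) = 259.7 Hz.
Step 4 — Series Q: Q = ω₀L/R = 1632·0.0229/470 = 0.07951.
Step 5 — 3dB bandwidth: Δω = ω₀/Q = 2.052e+04 rad/s; BW = Δω/(2π) = 3266 Hz.

(a) f₀ = 259.7 Hz  (b) Q = 0.07951  (c) BW = 3266 Hz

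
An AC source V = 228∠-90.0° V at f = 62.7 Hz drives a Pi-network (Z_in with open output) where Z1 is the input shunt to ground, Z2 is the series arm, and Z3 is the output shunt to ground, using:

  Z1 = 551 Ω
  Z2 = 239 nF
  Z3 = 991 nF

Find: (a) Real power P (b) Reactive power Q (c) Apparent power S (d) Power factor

Step 1 — Angular frequency: ω = 2π·f = 2π·62.7 = 394 rad/s.
Step 2 — Component impedances:
  Z1: Z = R = 551 Ω
  Z2: Z = 1/(jωC) = -j/(ω·C) = 0 - j1.062e+04 Ω
  Z3: Z = 1/(jωC) = -j/(ω·C) = 0 - j2561 Ω
Step 3 — With open output, the series arm Z2 and the output shunt Z3 appear in series to ground: Z2 + Z3 = 0 - j1.318e+04 Ω.
Step 4 — Parallel with input shunt Z1: Z_in = Z1 || (Z2 + Z3) = 550 - j22.99 Ω = 550.5∠-2.4° Ω.
Step 5 — Source phasor: V = 228∠-90.0° V = 0 - j228 V.
Step 6 — Current: I = V / Z = 0.0173 - j0.4138 A = 0.4142∠-87.6° A.
Step 7 — Complex power: S = V·I* = 94.34 - j3.944 VA.
Step 8 — Real power: P = Re(S) = 94.34 W.
Step 9 — Reactive power: Q = Im(S) = -3.944 VAR.
Step 10 — Apparent power: |S| = 94.43 VA.
Step 11 — Power factor: PF = P/|S| = 0.9991 (leading).

(a) P = 94.34 W  (b) Q = -3.944 VAR  (c) S = 94.43 VA  (d) PF = 0.9991 (leading)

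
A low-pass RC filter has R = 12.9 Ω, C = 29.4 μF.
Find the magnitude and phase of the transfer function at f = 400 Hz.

Step 1 — Angular frequency: ω = 2π·400 = 2513 rad/s.
Step 2 — Transfer function: H(jω) = 1/(1 + jωRC).
Step 3 — Denominator: 1 + jωRC = 1 + j·2513·12.9·2.94e-05 = 1 + j0.9532.
Step 4 — H = 0.524 - j0.4994.
Step 5 — Magnitude: |H| = 0.7238 (-2.8 dB); phase: φ = -43.6°.

|H| = 0.7238 (-2.8 dB), φ = -43.6°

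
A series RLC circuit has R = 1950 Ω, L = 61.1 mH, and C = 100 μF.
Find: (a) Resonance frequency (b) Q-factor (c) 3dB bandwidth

Step 1 — Resonance: ω₀ = 1/√(LC) = 1/√(0.0611·0.0001) = 404.6 rad/s.
Step 2 — f₀ = ω₀/(2π) = 64.39 Hz.
Step 3 — Series Q: Q = ω₀L/R = 404.6·0.0611/1950 = 0.01268.
Step 4 — Bandwidth: Δω = ω₀/Q = 3.191e+04 rad/s; BW = Δω/(2π) = 5079 Hz.

(a) f₀ = 64.39 Hz  (b) Q = 0.01268  (c) BW = 5079 Hz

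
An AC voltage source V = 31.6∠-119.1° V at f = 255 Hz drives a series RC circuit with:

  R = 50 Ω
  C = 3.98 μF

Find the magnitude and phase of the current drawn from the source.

Step 1 — Angular frequency: ω = 2π·f = 2π·255 = 1602 rad/s.
Step 2 — Component impedances:
  R: Z = R = 50 Ω
  C: Z = 1/(jωC) = -j/(ω·C) = 0 - j156.8 Ω
Step 3 — Series combination: Z_total = R + C = 50 - j156.8 Ω = 164.6∠-72.3° Ω.
Step 4 — Source phasor: V = 31.6∠-119.1° V = -15.37 - j27.61 V.
Step 5 — Ohm's law: I = V / Z_total = (-15.37 - j27.61) / (50 - j156.8) = 0.1315 - j0.1399 A.
Step 6 — Convert to polar: |I| = 0.192 A, ∠I = -46.8°.

I = 0.192∠-46.8° A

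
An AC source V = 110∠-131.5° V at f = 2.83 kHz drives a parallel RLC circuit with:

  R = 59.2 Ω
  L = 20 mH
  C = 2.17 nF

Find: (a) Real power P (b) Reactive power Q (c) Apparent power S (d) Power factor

Step 1 — Angular frequency: ω = 2π·f = 2π·2830 = 1.778e+04 rad/s.
Step 2 — Component impedances:
  R: Z = R = 59.2 Ω
  L: Z = jωL = j·1.778e+04·0.02 = 0 + j355.6 Ω
  C: Z = 1/(jωC) = -j/(ω·C) = 0 - j2.592e+04 Ω
Step 3 — Parallel combination: 1/Z_total = 1/R + 1/L + 1/C; Z_total = 57.65 + j9.464 Ω = 58.42∠9.3° Ω.
Step 4 — Source phasor: V = 110∠-131.5° V = -72.89 - j82.39 V.
Step 5 — Current: I = V / Z = -1.46 - j1.189 A = 1.883∠-140.8° A.
Step 6 — Complex power: S = V·I* = 204.4 + j33.56 VA.
Step 7 — Real power: P = Re(S) = 204.4 W.
Step 8 — Reactive power: Q = Im(S) = 33.56 VAR.
Step 9 — Apparent power: |S| = 207.1 VA.
Step 10 — Power factor: PF = P/|S| = 0.9868 (lagging).

(a) P = 204.4 W  (b) Q = 33.56 VAR  (c) S = 207.1 VA  (d) PF = 0.9868 (lagging)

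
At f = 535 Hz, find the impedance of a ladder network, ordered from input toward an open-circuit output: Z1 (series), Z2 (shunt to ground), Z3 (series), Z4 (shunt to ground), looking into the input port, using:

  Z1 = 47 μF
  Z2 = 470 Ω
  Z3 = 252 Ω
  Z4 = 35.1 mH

Step 1 — Angular frequency: ω = 2π·f = 2π·535 = 3362 rad/s.
Step 2 — Component impedances:
  Z1: Z = 1/(jωC) = -j/(ω·C) = 0 - j6.329 Ω
  Z2: Z = R = 470 Ω
  Z3: Z = R = 252 Ω
  Z4: Z = jωL = j·3362·0.0351 = 0 + j118 Ω
Step 3 — Ladder network (open output): work backward from the far end, alternating series and parallel combinations. Z_in = 172 + j42.37 Ω = 177.1∠13.8° Ω.

Z = 172 + j42.37 Ω = 177.1∠13.8° Ω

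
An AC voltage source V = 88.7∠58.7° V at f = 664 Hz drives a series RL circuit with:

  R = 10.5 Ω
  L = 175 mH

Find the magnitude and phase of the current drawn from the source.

Step 1 — Angular frequency: ω = 2π·f = 2π·664 = 4172 rad/s.
Step 2 — Component impedances:
  R: Z = R = 10.5 Ω
  L: Z = jωL = j·4172·0.175 = 0 + j730.1 Ω
Step 3 — Series combination: Z_total = R + L = 10.5 + j730.1 Ω = 730.2∠89.2° Ω.
Step 4 — Source phasor: V = 88.7∠58.7° V = 46.08 + j75.79 V.
Step 5 — Ohm's law: I = V / Z_total = (46.08 + j75.79) / (10.5 + j730.1) = 0.1047 - j0.06161 A.
Step 6 — Convert to polar: |I| = 0.1215 A, ∠I = -30.5°.

I = 0.1215∠-30.5° A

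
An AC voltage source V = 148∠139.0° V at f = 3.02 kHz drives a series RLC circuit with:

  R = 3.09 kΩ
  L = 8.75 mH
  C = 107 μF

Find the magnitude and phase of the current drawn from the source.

Step 1 — Angular frequency: ω = 2π·f = 2π·3020 = 1.898e+04 rad/s.
Step 2 — Component impedances:
  R: Z = R = 3090 Ω
  L: Z = jωL = j·1.898e+04·0.00875 = 0 + j166 Ω
  C: Z = 1/(jωC) = -j/(ω·C) = 0 - j0.4925 Ω
Step 3 — Series combination: Z_total = R + L + C = 3090 + j165.5 Ω = 3094∠3.1° Ω.
Step 4 — Source phasor: V = 148∠139.0° V = -111.7 + j97.1 V.
Step 5 — Ohm's law: I = V / Z_total = (-111.7 + j97.1) / (3090 + j165.5) = -0.03437 + j0.03326 A.
Step 6 — Convert to polar: |I| = 0.04783 A, ∠I = 135.9°.

I = 0.04783∠135.9° A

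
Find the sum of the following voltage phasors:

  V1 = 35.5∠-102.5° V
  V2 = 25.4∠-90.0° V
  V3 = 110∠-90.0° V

Step 1 — Convert each phasor to rectangular form:
  V1 = 35.5·(cos(-102.5°) + j·sin(-102.5°)) = -7.684 - j34.66 V
  V2 = 25.4·(cos(-90.0°) + j·sin(-90.0°)) = 0 - j25.4 V
  V3 = 110·(cos(-90.0°) + j·sin(-90.0°)) = 0 - j110 V
Step 2 — Sum components: V_total = -7.684 - j170.1 V.
Step 3 — Convert to polar: |V_total| = 170.2 V, ∠V_total = -92.6°.

V_total = 170.2∠-92.6° V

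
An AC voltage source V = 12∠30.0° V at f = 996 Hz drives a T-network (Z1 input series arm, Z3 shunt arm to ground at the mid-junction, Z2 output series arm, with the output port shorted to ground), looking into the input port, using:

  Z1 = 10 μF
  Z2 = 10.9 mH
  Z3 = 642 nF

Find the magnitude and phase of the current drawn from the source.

Step 1 — Angular frequency: ω = 2π·f = 2π·996 = 6258 rad/s.
Step 2 — Component impedances:
  Z1: Z = 1/(jωC) = -j/(ω·C) = 0 - j15.98 Ω
  Z2: Z = jωL = j·6258·0.0109 = 0 + j68.21 Ω
  Z3: Z = 1/(jωC) = -j/(ω·C) = 0 - j248.9 Ω
Step 3 — With the output port shorted to ground, the output series arm Z2 runs from the junction to ground; the shunt arm Z3 also runs from the junction to ground. They appear in parallel: Z3 || Z2 = 0 + j93.96 Ω.
Step 4 — Series with input arm Z1: Z_in = Z1 + (Z3 || Z2) = 0 + j77.98 Ω = 77.98∠90.0° Ω.
Step 5 — Source phasor: V = 12∠30.0° V = 10.39 + j6 V.
Step 6 — Ohm's law: I = V / Z_total = (10.39 + j6) / (0 + j77.98) = 0.07694 - j0.1333 A.
Step 7 — Convert to polar: |I| = 0.1539 A, ∠I = -60.0°.

I = 0.1539∠-60.0° A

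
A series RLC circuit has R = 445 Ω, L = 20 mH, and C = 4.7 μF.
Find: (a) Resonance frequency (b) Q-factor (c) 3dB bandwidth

Step 1 — Resonance: ω₀ = 1/√(LC) = 1/√(0.02·4.7e-06) = 3262 rad/s.
Step 2 — f₀ = ω₀/(2π) = 519.1 Hz.
Step 3 — Series Q: Q = ω₀L/R = 3262·0.02/445 = 0.1466.
Step 4 — Bandwidth: Δω = ω₀/Q = 2.225e+04 rad/s; BW = Δω/(2π) = 3541 Hz.

(a) f₀ = 519.1 Hz  (b) Q = 0.1466  (c) BW = 3541 Hz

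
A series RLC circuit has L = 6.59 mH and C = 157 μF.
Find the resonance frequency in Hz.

Step 1 — Resonance condition Im(Z)=0 gives ω₀ = 1/√(LC).
Step 2 — ω₀ = 1/√(0.00659·0.000157) = 983.1 rad/s.
Step 3 — f₀ = ω₀/(2π) = 156.5 Hz.

f₀ = 156.5 Hz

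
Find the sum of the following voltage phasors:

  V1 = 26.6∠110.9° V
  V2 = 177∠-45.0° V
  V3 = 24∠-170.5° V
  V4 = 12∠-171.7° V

Step 1 — Convert each phasor to rectangular form:
  V1 = 26.6·(cos(110.9°) + j·sin(110.9°)) = -9.489 + j24.85 V
  V2 = 177·(cos(-45.0°) + j·sin(-45.0°)) = 125.2 - j125.2 V
  V3 = 24·(cos(-170.5°) + j·sin(-170.5°)) = -23.67 - j3.961 V
  V4 = 12·(cos(-171.7°) + j·sin(-171.7°)) = -11.87 - j1.732 V
Step 2 — Sum components: V_total = 80.12 - j106 V.
Step 3 — Convert to polar: |V_total| = 132.9 V, ∠V_total = -52.9°.

V_total = 132.9∠-52.9° V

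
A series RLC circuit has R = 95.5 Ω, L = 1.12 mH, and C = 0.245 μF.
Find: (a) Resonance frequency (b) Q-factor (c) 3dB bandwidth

Step 1 — Resonance condition Im(Z)=0 gives ω₀ = 1/√(LC).
Step 2 — ω₀ = 1/√(0.00112·2.45e-07) = 6.037e+04 rad/s.
Step 3 — f₀ = ω₀/(2π) = 9608 Hz.
Step 4 — Series Q: Q = ω₀L/R = 6.037e+04·0.00112/95.5 = 0.708.
Step 5 — 3dB bandwidth: Δω = ω₀/Q = 8.527e+04 rad/s; BW = Δω/(2π) = 1.357e+04 Hz.

(a) f₀ = 9608 Hz  (b) Q = 0.708  (c) BW = 1.357e+04 Hz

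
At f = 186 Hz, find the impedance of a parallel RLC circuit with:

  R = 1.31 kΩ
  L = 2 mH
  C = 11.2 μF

Step 1 — Angular frequency: ω = 2π·f = 2π·186 = 1169 rad/s.
Step 2 — Component impedances:
  R: Z = R = 1310 Ω
  L: Z = jωL = j·1169·0.002 = 0 + j2.337 Ω
  C: Z = 1/(jωC) = -j/(ω·C) = 0 - j76.4 Ω
Step 3 — Parallel combination: 1/Z_total = 1/R + 1/L + 1/C; Z_total = 0.004438 + j2.411 Ω = 2.411∠89.9° Ω.

Z = 0.004438 + j2.411 Ω = 2.411∠89.9° Ω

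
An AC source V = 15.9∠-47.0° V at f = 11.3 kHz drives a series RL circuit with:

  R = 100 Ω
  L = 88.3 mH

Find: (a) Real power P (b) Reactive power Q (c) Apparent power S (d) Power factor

Step 1 — Angular frequency: ω = 2π·f = 2π·1.13e+04 = 7.1e+04 rad/s.
Step 2 — Component impedances:
  R: Z = R = 100 Ω
  L: Z = jωL = j·7.1e+04·0.0883 = 0 + j6269 Ω
Step 3 — Series combination: Z_total = R + L = 100 + j6269 Ω = 6270∠89.1° Ω.
Step 4 — Source phasor: V = 15.9∠-47.0° V = 10.84 - j11.63 V.
Step 5 — Current: I = V / Z = -0.001827 - j0.001759 A = 0.002536∠-136.1° A.
Step 6 — Complex power: S = V·I* = 0.0006431 + j0.04031 VA.
Step 7 — Real power: P = Re(S) = 0.0006431 W.
Step 8 — Reactive power: Q = Im(S) = 0.04031 VAR.
Step 9 — Apparent power: |S| = 0.04032 VA.
Step 10 — Power factor: PF = P/|S| = 0.01595 (lagging).

(a) P = 0.0006431 W  (b) Q = 0.04031 VAR  (c) S = 0.04032 VA  (d) PF = 0.01595 (lagging)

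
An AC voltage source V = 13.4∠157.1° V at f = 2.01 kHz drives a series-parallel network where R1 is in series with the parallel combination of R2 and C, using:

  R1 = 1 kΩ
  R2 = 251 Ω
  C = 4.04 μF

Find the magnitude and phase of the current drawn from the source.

Step 1 — Angular frequency: ω = 2π·f = 2π·2010 = 1.263e+04 rad/s.
Step 2 — Component impedances:
  R1: Z = R = 1000 Ω
  R2: Z = R = 251 Ω
  C: Z = 1/(jωC) = -j/(ω·C) = 0 - j19.6 Ω
Step 3 — Parallel branch: R2 || C = 1/(1/R2 + 1/C) = 1.521 - j19.48 Ω.
Step 4 — Series with R1: Z_total = R1 + (R2 || C) = 1002 - j19.48 Ω = 1002∠-1.1° Ω.
Step 5 — Source phasor: V = 13.4∠157.1° V = -12.34 + j5.214 V.
Step 6 — Ohm's law: I = V / Z_total = (-12.34 + j5.214) / (1002 - j19.48) = -0.01242 + j0.004965 A.
Step 7 — Convert to polar: |I| = 0.01338 A, ∠I = 158.2°.

I = 0.01338∠158.2° A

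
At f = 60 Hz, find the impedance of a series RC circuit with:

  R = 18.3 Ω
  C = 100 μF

Step 1 — Angular frequency: ω = 2π·f = 2π·60 = 377 rad/s.
Step 2 — Component impedances:
  R: Z = R = 18.3 Ω
  C: Z = 1/(jωC) = -j/(ω·C) = 0 - j26.53 Ω
Step 3 — Series combination: Z_total = R + C = 18.3 - j26.53 Ω = 32.23∠-55.4° Ω.

Z = 18.3 - j26.53 Ω = 32.23∠-55.4° Ω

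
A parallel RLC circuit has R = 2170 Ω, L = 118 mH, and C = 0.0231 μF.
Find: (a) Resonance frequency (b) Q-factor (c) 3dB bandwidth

Step 1 — Resonance: ω₀ = 1/√(LC) = 1/√(0.118·2.31e-08) = 1.915e+04 rad/s.
Step 2 — f₀ = ω₀/(2π) = 3048 Hz.
Step 3 — Parallel Q: Q = R/(ω₀L) = 2170/(1.915e+04·0.118) = 0.9601.
Step 4 — Bandwidth: Δω = ω₀/Q = 1.995e+04 rad/s; BW = Δω/(2π) = 3175 Hz.

(a) f₀ = 3048 Hz  (b) Q = 0.9601  (c) BW = 3175 Hz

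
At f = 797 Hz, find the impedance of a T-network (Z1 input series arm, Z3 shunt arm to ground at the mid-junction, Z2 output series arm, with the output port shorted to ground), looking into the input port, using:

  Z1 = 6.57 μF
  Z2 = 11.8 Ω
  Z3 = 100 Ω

Step 1 — Angular frequency: ω = 2π·f = 2π·797 = 5008 rad/s.
Step 2 — Component impedances:
  Z1: Z = 1/(jωC) = -j/(ω·C) = 0 - j30.39 Ω
  Z2: Z = R = 11.8 Ω
  Z3: Z = R = 100 Ω
Step 3 — With the output port shorted to ground, the output series arm Z2 runs from the junction to ground; the shunt arm Z3 also runs from the junction to ground. They appear in parallel: Z3 || Z2 = 10.55 Ω.
Step 4 — Series with input arm Z1: Z_in = Z1 + (Z3 || Z2) = 10.55 - j30.39 Ω = 32.17∠-70.9° Ω.

Z = 10.55 - j30.39 Ω = 32.17∠-70.9° Ω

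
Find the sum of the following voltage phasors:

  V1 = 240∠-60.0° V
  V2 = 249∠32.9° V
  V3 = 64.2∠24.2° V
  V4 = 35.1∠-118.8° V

Step 1 — Convert each phasor to rectangular form:
  V1 = 240·(cos(-60.0°) + j·sin(-60.0°)) = 120 - j207.8 V
  V2 = 249·(cos(32.9°) + j·sin(32.9°)) = 209.1 + j135.3 V
  V3 = 64.2·(cos(24.2°) + j·sin(24.2°)) = 58.56 + j26.32 V
  V4 = 35.1·(cos(-118.8°) + j·sin(-118.8°)) = -16.91 - j30.76 V
Step 2 — Sum components: V_total = 370.7 - j77.04 V.
Step 3 — Convert to polar: |V_total| = 378.6 V, ∠V_total = -11.7°.

V_total = 378.6∠-11.7° V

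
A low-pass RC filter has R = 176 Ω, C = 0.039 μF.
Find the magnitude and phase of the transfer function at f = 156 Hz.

Step 1 — Angular frequency: ω = 2π·156 = 980.2 rad/s.
Step 2 — Transfer function: H(jω) = 1/(1 + jωRC).
Step 3 — Denominator: 1 + jωRC = 1 + j·980.2·176·3.9e-08 = 1 + j0.006728.
Step 4 — H = 1 - j0.006728.
Step 5 — Magnitude: |H| = 1 (-0.0 dB); phase: φ = -0.4°.

|H| = 1 (-0.0 dB), φ = -0.4°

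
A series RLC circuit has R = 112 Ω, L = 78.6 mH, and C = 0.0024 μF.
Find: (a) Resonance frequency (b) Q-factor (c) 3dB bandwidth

Step 1 — Resonance condition Im(Z)=0 gives ω₀ = 1/√(LC).
Step 2 — ω₀ = 1/√(0.0786·2.4e-09) = 7.281e+04 rad/s.
Step 3 — f₀ = ω₀/(2π) = 1.159e+04 Hz.
Step 4 — Series Q: Q = ω₀L/R = 7.281e+04·0.0786/112 = 51.1.
Step 5 — 3dB bandwidth: Δω = ω₀/Q = 1425 rad/s; BW = Δω/(2π) = 226.8 Hz.

(a) f₀ = 1.159e+04 Hz  (b) Q = 51.1  (c) BW = 226.8 Hz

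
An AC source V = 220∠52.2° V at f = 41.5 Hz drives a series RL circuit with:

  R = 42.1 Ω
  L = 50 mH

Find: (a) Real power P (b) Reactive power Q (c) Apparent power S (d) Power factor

Step 1 — Angular frequency: ω = 2π·f = 2π·41.5 = 260.8 rad/s.
Step 2 — Component impedances:
  R: Z = R = 42.1 Ω
  L: Z = jωL = j·260.8·0.05 = 0 + j13.04 Ω
Step 3 — Series combination: Z_total = R + L = 42.1 + j13.04 Ω = 44.07∠17.2° Ω.
Step 4 — Source phasor: V = 220∠52.2° V = 134.8 + j173.8 V.
Step 5 — Current: I = V / Z = 4.089 + j2.863 A = 4.992∠35.0° A.
Step 6 — Complex power: S = V·I* = 1049 + j324.9 VA.
Step 7 — Real power: P = Re(S) = 1049 W.
Step 8 — Reactive power: Q = Im(S) = 324.9 VAR.
Step 9 — Apparent power: |S| = 1098 VA.
Step 10 — Power factor: PF = P/|S| = 0.9552 (lagging).

(a) P = 1049 W  (b) Q = 324.9 VAR  (c) S = 1098 VA  (d) PF = 0.9552 (lagging)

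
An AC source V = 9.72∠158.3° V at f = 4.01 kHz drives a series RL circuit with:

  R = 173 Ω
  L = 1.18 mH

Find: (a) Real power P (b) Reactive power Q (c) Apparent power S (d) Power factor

Step 1 — Angular frequency: ω = 2π·f = 2π·4010 = 2.52e+04 rad/s.
Step 2 — Component impedances:
  R: Z = R = 173 Ω
  L: Z = jωL = j·2.52e+04·0.00118 = 0 + j29.73 Ω
Step 3 — Series combination: Z_total = R + L = 173 + j29.73 Ω = 175.5∠9.8° Ω.
Step 4 — Source phasor: V = 9.72∠158.3° V = -9.031 + j3.594 V.
Step 5 — Current: I = V / Z = -0.04724 + j0.02889 A = 0.05537∠148.5° A.
Step 6 — Complex power: S = V·I* = 0.5305 + j0.09116 VA.
Step 7 — Real power: P = Re(S) = 0.5305 W.
Step 8 — Reactive power: Q = Im(S) = 0.09116 VAR.
Step 9 — Apparent power: |S| = 0.5382 VA.
Step 10 — Power factor: PF = P/|S| = 0.9856 (lagging).

(a) P = 0.5305 W  (b) Q = 0.09116 VAR  (c) S = 0.5382 VA  (d) PF = 0.9856 (lagging)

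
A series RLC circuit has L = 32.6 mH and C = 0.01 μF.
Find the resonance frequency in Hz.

Step 1 — Resonance condition Im(Z)=0 gives ω₀ = 1/√(LC).
Step 2 — ω₀ = 1/√(0.0326·1e-08) = 5.538e+04 rad/s.
Step 3 — f₀ = ω₀/(2π) = 8815 Hz.

f₀ = 8815 Hz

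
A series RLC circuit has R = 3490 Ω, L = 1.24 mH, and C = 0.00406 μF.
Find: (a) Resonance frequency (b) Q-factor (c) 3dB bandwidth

Step 1 — Resonance: ω₀ = 1/√(LC) = 1/√(0.00124·4.06e-09) = 4.457e+05 rad/s.
Step 2 — f₀ = ω₀/(2π) = 7.093e+04 Hz.
Step 3 — Series Q: Q = ω₀L/R = 4.457e+05·0.00124/3490 = 0.1584.
Step 4 — Bandwidth: Δω = ω₀/Q = 2.815e+06 rad/s; BW = Δω/(2π) = 4.479e+05 Hz.

(a) f₀ = 7.093e+04 Hz  (b) Q = 0.1584  (c) BW = 4.479e+05 Hz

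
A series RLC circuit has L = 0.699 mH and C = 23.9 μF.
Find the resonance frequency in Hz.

Step 1 — Resonance condition Im(Z)=0 gives ω₀ = 1/√(LC).
Step 2 — ω₀ = 1/√(0.000699·2.39e-05) = 7737 rad/s.
Step 3 — f₀ = ω₀/(2π) = 1231 Hz.

f₀ = 1231 Hz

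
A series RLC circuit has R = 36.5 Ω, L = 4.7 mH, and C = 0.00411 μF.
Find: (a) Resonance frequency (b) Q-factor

Step 1 — Resonance condition Im(Z)=0 gives ω₀ = 1/√(LC).
Step 2 — ω₀ = 1/√(0.0047·4.11e-09) = 2.275e+05 rad/s.
Step 3 — f₀ = ω₀/(2π) = 3.621e+04 Hz.
Step 4 — Series Q: Q = ω₀L/R = 2.275e+05·0.0047/36.5 = 29.3.

(a) f₀ = 3.621e+04 Hz  (b) Q = 29.3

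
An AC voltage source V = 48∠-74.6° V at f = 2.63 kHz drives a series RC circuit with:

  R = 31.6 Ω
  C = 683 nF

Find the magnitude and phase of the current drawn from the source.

Step 1 — Angular frequency: ω = 2π·f = 2π·2630 = 1.652e+04 rad/s.
Step 2 — Component impedances:
  R: Z = R = 31.6 Ω
  C: Z = 1/(jωC) = -j/(ω·C) = 0 - j88.6 Ω
Step 3 — Series combination: Z_total = R + C = 31.6 - j88.6 Ω = 94.07∠-70.4° Ω.
Step 4 — Source phasor: V = 48∠-74.6° V = 12.75 - j46.28 V.
Step 5 — Ohm's law: I = V / Z_total = (12.75 - j46.28) / (31.6 - j88.6) = 0.5089 - j0.03763 A.
Step 6 — Convert to polar: |I| = 0.5103 A, ∠I = -4.2°.

I = 0.5103∠-4.2° A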